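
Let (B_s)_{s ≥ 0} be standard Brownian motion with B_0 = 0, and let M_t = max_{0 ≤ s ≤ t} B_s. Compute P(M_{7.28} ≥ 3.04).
P(M_{7.28} ≥ 3.04) = 2·P(B_{7.28} ≥ 3.04) = 2(1 − Φ(3.04/√7.28)) ≈ 0.2599

By the reflection principle for Brownian motion, P(M_t ≥ a) = 2 · P(B_t ≥ a) for a ≥ 0. Since B_t ~ N(0, t), P(B_t ≥ 3.04) = 1 − Φ(3.04/√t) = 1 − Φ(3.04/√7.28) = 1 − Φ(1.1267). So
  P(M_{7.28} ≥ 3.04) = 2(1 − Φ(1.1267)) ≈ 0.2599.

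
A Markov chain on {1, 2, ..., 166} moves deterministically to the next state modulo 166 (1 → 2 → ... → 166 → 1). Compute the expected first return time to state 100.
E[T_100 | X_0 = 100] = 166

The chain cycles deterministically, so starting at state 100 it returns in exactly 166 steps. Equivalently, the stationary distribution is uniform π_j = 1/166 for every state j, so by Kac's formula E[T_100] = 1/π_100 = 166.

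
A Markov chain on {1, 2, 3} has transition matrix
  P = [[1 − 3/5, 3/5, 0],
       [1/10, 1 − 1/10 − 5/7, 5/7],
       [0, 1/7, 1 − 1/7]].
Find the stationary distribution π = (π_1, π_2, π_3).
π = (1/37, 6/37, 30/37)

This is a birth-death chain on three states, which satisfies detailed balance: π_1 · P_{12} = π_2 · P_{21} and π_2 · P_{23} = π_3 · P_{32}.
From π_1 · 3/5 = π_2 · 1/10: π_2/π_1 = (3/5)/(1/10) = 6.
From π_2 · 5/7 = π_3 · 1/7: π_3/π_2 = (5/7)/(1/7) = 5.
Take π_1 proportional to 1; then unnormalized π = (1, 6, 30). Normalize by dividing by the sum 37:
  π = (1/37, 6/37, 30/37).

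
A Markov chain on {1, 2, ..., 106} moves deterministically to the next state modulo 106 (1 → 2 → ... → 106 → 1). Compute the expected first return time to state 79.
E[T_79 | X_0 = 79] = 106

The chain cycles deterministically, so starting at state 79 it returns in exactly 106 steps. Equivalently, the stationary distribution is uniform π_j = 1/106 for every state j, so by Kac's formula E[T_79] = 1/π_79 = 106.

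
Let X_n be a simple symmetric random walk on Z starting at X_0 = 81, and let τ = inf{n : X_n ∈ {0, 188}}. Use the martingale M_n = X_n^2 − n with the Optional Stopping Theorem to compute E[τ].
E[τ] = 8667

M_n = X_n^2 − n is a martingale (since E[X_{n+1}^2 | F_n] = X_n^2 + 1). By OST (τ has finite mean in a bounded region), E[M_τ] = E[M_0] = X_0^2 − 0 = 81^2 = 6561. Also E[M_τ] = E[X_τ^2] − E[τ]. The walk exits at 0 or 188, with P(hit 188 first) = 81/188, so E[X_τ^2] = 188^2 · 81/188 + 0 = 15228. Thus E[τ] = E[X_τ^2] − E[M_τ] = 15228 − 6561 = 8667 = 81(188 − 81) = 8667.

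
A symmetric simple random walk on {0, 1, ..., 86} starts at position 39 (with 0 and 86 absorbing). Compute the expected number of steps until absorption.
E[τ | X_0 = 39] = 1833

Let v_k = E[τ | X_0 = k]. Boundary: v_0 = v_86 = 0. Recurrence: v_k = 1 + (v_{k-1} + v_{k+1})/2 for 1 ≤ k ≤ 85. The particular solution to v_k − (v_{k-1} + v_{k+1})/2 = 1 is v_k = −k^2. Adding homogeneous solution A + B k and matching boundaries gives v_k = k (86 − k). Substituting k = 39: v_39 = 39 · 47 = 1833.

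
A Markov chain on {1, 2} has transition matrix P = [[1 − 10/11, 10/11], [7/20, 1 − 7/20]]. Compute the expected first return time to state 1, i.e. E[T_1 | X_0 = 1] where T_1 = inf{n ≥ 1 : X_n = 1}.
E[T_1 | X_0 = 1] = 1/π_1 = 277/77

For an irreducible recurrent Markov chain with stationary distribution π, E[T_i | X_0 = i] = 1/π_i (Kac's formula). Here π_1 = (7/20)/(10/11 + 7/20) = (7/20)/(277/220) = 77/277, so E[T_1 | X_0 = 1] = 1/π_1 = (10/11 + 7/20)/(7/20) = (277/220)/(7/20) = 277/77.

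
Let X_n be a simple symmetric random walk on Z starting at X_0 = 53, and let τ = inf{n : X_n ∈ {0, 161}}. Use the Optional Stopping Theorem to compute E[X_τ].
E[X_τ] = 53

X_n is a martingale and τ is a bounded-mean stopping time (indeed τ is finite a.s. with bounded expectation since the walk is in a bounded region). By the OST, E[X_τ] = E[X_0] = 53. Equivalently: E[X_τ] = 161 · P(hit 161 first) + 0 · P(hit 0 first) = 161 · (53/161) = 53.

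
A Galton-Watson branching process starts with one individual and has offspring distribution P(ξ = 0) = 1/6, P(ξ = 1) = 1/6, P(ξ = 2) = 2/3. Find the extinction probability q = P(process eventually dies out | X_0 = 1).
q = 1/4

The pgf is f(s) = 1/6 + 1/6·s + 2/3·s². The extinction probability q is the smallest fixed point of f in [0, 1]. Setting s = f(s):
  2/3·s² + (1/6 − 1)·s + 1/6 = 0
  2/3·s² − (1/6 + 2/3)·s + 1/6 = 0
which factors as (s − 1)·(2/3·s − 1/6) = 0, giving roots s = 1 and s = (1/6)/(2/3) = 1/4.
Mean offspring μ = 1/6 + 2·2/3 = 3/2 > 1 (supercritical), so q < 1. The extinction probability is the smaller root: q = (1/6)/(2/3) = 1/4.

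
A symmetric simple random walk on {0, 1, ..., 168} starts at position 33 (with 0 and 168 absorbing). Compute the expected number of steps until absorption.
E[τ | X_0 = 33] = 4455

Let v_k = E[τ | X_0 = k]. Boundary: v_0 = v_168 = 0. Recurrence: v_k = 1 + (v_{k-1} + v_{k+1})/2 for 1 ≤ k ≤ 167. The particular solution to v_k − (v_{k-1} + v_{k+1})/2 = 1 is v_k = −k^2. Adding homogeneous solution A + B k and matching boundaries gives v_k = k (168 − k). Substituting k = 33: v_33 = 33 · 135 = 4455.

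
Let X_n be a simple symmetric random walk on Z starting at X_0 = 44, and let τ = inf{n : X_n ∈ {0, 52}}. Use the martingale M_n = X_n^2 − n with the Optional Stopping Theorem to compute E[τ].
E[τ] = 352

M_n = X_n^2 − n is a martingale (since E[X_{n+1}^2 | F_n] = X_n^2 + 1). By OST (τ has finite mean in a bounded region), E[M_τ] = E[M_0] = X_0^2 − 0 = 44^2 = 1936. Also E[M_τ] = E[X_τ^2] − E[τ]. The walk exits at 0 or 52, with P(hit 52 first) = 44/52, so E[X_τ^2] = 52^2 · 44/52 + 0 = 2288. Thus E[τ] = E[X_τ^2] − E[M_τ] = 2288 − 1936 = 352 = 44(52 − 44) = 352.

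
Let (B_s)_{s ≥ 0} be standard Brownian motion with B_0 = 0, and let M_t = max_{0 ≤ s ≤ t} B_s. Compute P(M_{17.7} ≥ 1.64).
P(M_{17.7} ≥ 1.64) = 2·P(B_{17.7} ≥ 1.64) = 2(1 − Φ(1.64/√17.7)) ≈ 0.6967

By the reflection principle for Brownian motion, P(M_t ≥ a) = 2 · P(B_t ≥ a) for a ≥ 0. Since B_t ~ N(0, t), P(B_t ≥ 1.64) = 1 − Φ(1.64/√t) = 1 − Φ(1.64/√17.7) = 1 − Φ(0.3898). So
  P(M_{17.7} ≥ 1.64) = 2(1 − Φ(0.3898)) ≈ 0.6967.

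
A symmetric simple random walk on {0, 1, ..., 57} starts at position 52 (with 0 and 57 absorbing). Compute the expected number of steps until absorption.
E[τ | X_0 = 52] = 260

Let v_k = E[τ | X_0 = k]. Boundary: v_0 = v_57 = 0. Recurrence: v_k = 1 + (v_{k-1} + v_{k+1})/2 for 1 ≤ k ≤ 56. The particular solution to v_k − (v_{k-1} + v_{k+1})/2 = 1 is v_k = −k^2. Adding homogeneous solution A + B k and matching boundaries gives v_k = k (57 − k). Substituting k = 52: v_52 = 52 · 5 = 260.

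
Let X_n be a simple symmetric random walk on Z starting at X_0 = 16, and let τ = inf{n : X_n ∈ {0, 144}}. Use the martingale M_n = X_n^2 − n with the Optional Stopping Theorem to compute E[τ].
E[τ] = 2048

M_n = X_n^2 − n is a martingale (since E[X_{n+1}^2 | F_n] = X_n^2 + 1). By OST (τ has finite mean in a bounded region), E[M_τ] = E[M_0] = X_0^2 − 0 = 16^2 = 256. Also E[M_τ] = E[X_τ^2] − E[τ]. The walk exits at 0 or 144, with P(hit 144 first) = 16/144, so E[X_τ^2] = 144^2 · 16/144 + 0 = 2304. Thus E[τ] = E[X_τ^2] − E[M_τ] = 2304 − 256 = 2048 = 16(144 − 16) = 2048.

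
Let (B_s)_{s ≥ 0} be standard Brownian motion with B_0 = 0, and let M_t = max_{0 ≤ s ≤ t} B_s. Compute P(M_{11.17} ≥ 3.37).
P(M_{11.17} ≥ 3.37) = 2·P(B_{11.17} ≥ 3.37) = 2(1 − Φ(3.37/√11.17)) ≈ 0.3133

By the reflection principle for Brownian motion, P(M_t ≥ a) = 2 · P(B_t ≥ a) for a ≥ 0. Since B_t ~ N(0, t), P(B_t ≥ 3.37) = 1 − Φ(3.37/√t) = 1 − Φ(3.37/√11.17) = 1 − Φ(1.0083). So
  P(M_{11.17} ≥ 3.37) = 2(1 − Φ(1.0083)) ≈ 0.3133.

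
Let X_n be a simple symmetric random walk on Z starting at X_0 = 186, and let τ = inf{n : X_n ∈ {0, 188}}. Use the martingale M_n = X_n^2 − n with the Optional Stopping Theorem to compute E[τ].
E[τ] = 372

M_n = X_n^2 − n is a martingale (since E[X_{n+1}^2 | F_n] = X_n^2 + 1). By OST (τ has finite mean in a bounded region), E[M_τ] = E[M_0] = X_0^2 − 0 = 186^2 = 34596. Also E[M_τ] = E[X_τ^2] − E[τ]. The walk exits at 0 or 188, with P(hit 188 first) = 186/188, so E[X_τ^2] = 188^2 · 186/188 + 0 = 34968. Thus E[τ] = E[X_τ^2] − E[M_τ] = 34968 − 34596 = 372 = 186(188 − 186) = 372.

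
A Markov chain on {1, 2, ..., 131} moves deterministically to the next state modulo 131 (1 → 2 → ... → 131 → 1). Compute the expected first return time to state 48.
E[T_48 | X_0 = 48] = 131

The chain cycles deterministically, so starting at state 48 it returns in exactly 131 steps. Equivalently, the stationary distribution is uniform π_j = 1/131 for every state j, so by Kac's formula E[T_48] = 1/π_48 = 131.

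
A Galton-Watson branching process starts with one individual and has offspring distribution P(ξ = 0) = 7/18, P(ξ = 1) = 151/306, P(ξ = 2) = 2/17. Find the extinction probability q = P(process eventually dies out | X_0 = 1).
q = 1

Mean offspring μ = 0·7/18 + 1·151/306 + 2·2/17 = 223/306 ≤ 1. For μ ≤ 1 with offspring not concentrated at 1, the Galton-Watson process goes extinct almost surely, so q = 1.
(Algebraic check: The pgf is f(s) = 7/18 + 151/306·s + 2/17·s². The extinction probability q is the smallest fixed point of f in [0, 1]. Setting s = f(s):
  2/17·s² + (151/306 − 1)·s + 7/18 = 0
  2/17·s² − (7/18 + 2/17)·s + 7/18 = 0
which factors as (s − 1)·(2/17·s − 7/18) = 0, giving roots s = 1 and s = (7/18)/(2/17) = 119/36. Since 119/36 ≥ 1, the smallest root in [0, 1] is s = 1.)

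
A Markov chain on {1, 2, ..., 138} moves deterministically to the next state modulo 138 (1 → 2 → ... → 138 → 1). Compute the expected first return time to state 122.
E[T_122 | X_0 = 122] = 138

The chain cycles deterministically, so starting at state 122 it returns in exactly 138 steps. Equivalently, the stationary distribution is uniform π_j = 1/138 for every state j, so by Kac's formula E[T_122] = 1/π_122 = 138.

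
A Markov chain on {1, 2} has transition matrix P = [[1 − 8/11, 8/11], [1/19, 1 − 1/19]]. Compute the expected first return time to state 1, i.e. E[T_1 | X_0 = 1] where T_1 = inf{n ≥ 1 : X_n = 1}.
E[T_1 | X_0 = 1] = 1/π_1 = 163/11

For an irreducible recurrent Markov chain with stationary distribution π, E[T_i | X_0 = i] = 1/π_i (Kac's formula). Here π_1 = (1/19)/(8/11 + 1/19) = (1/19)/(163/209) = 11/163, so E[T_1 | X_0 = 1] = 1/π_1 = (8/11 + 1/19)/(1/19) = (163/209)/(1/19) = 163/11.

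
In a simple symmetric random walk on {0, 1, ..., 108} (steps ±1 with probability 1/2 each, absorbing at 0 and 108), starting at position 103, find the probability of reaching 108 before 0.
P(hit 108 before 0) = 103/108

Let u_k = P(hit 108 before 0 | start at k). Then u_0 = 0, u_108 = 1, and u_k = u_{k-1}/2 + u_{k+1}/2 for 1 ≤ k ≤ 107. This harmonic recurrence is solved by u_k = k/108, giving u_103 = 103/108.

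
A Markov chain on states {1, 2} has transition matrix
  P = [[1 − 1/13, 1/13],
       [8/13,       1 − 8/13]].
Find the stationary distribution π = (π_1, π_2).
π_1 = 8/9, π_2 = 1/9

Solve πP = π with π_1 + π_2 = 1. From πP = π: π_1 · (1 − 1/13) + π_2 · 8/13 = π_1 ⇒ π_2 · 8/13 = π_1 · 1/13 ⇒ π_2/π_1 = (1/13)/(8/13) = 1/8. Together with π_1 + π_2 = 1:
  π_1 = (8/13)/(1/13 + 8/13) = (8/13)/(9/13) = 8/9,
  π_2 = (1/13)/(1/13 + 8/13) = (1/13)/(9/13) = 1/9.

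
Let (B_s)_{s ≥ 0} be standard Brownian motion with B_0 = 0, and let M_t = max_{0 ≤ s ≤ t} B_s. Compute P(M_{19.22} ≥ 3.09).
P(M_{19.22} ≥ 3.09) = 2·P(B_{19.22} ≥ 3.09) = 2(1 − Φ(3.09/√19.22)) ≈ 0.4809

By the reflection principle for Brownian motion, P(M_t ≥ a) = 2 · P(B_t ≥ a) for a ≥ 0. Since B_t ~ N(0, t), P(B_t ≥ 3.09) = 1 − Φ(3.09/√t) = 1 − Φ(3.09/√19.22) = 1 − Φ(0.7048). So
  P(M_{19.22} ≥ 3.09) = 2(1 − Φ(0.7048)) ≈ 0.4809.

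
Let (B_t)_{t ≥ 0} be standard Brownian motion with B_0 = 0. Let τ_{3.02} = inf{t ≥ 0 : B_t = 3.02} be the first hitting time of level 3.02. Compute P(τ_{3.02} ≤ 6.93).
P(τ_{3.02} ≤ 6.93) = 2(1 − Φ(3.02/√6.93)) = 2(1 − Φ(1.1472)) ≈ 0.2513

By the reflection principle for standard BM, P(τ_b ≤ t) = 2 · P(B_t ≥ b). Since B_t ~ N(0, t), P(B_t ≥ 3.02) = 1 − Φ(3.02/√t) = 1 − Φ(3.02/√6.93) = 1 − Φ(1.1472) ≈ 0.12565. Doubling: P(τ_{3.02} ≤ 6.93) ≈ 2 · 0.12565 = 0.25130 ≈ 0.2513.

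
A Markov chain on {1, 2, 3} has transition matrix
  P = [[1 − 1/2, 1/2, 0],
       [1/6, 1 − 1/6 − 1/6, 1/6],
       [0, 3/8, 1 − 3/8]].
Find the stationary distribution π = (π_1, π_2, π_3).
π = (3/16, 9/16, 1/4)

This is a birth-death chain on three states, which satisfies detailed balance: π_1 · P_{12} = π_2 · P_{21} and π_2 · P_{23} = π_3 · P_{32}.
From π_1 · 1/2 = π_2 · 1/6: π_2/π_1 = (1/2)/(1/6) = 3.
From π_2 · 1/6 = π_3 · 3/8: π_3/π_2 = (1/6)/(3/8) = 4/9.
Take π_1 proportional to 1; then unnormalized π = (1, 3, 4/3). Normalize by dividing by the sum 16/3:
  π = (3/16, 9/16, 1/4).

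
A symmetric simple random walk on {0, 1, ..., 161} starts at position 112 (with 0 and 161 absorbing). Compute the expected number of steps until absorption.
E[τ | X_0 = 112] = 5488

Let v_k = E[τ | X_0 = k]. Boundary: v_0 = v_161 = 0. Recurrence: v_k = 1 + (v_{k-1} + v_{k+1})/2 for 1 ≤ k ≤ 160. The particular solution to v_k − (v_{k-1} + v_{k+1})/2 = 1 is v_k = −k^2. Adding homogeneous solution A + B k and matching boundaries gives v_k = k (161 − k). Substituting k = 112: v_112 = 112 · 49 = 5488.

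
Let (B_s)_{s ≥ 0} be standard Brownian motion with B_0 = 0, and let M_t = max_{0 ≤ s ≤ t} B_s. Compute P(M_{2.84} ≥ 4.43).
P(M_{2.84} ≥ 4.43) = 2·P(B_{2.84} ≥ 4.43) = 2(1 − Φ(4.43/√2.84)) ≈ 0.0086

By the reflection principle for Brownian motion, P(M_t ≥ a) = 2 · P(B_t ≥ a) for a ≥ 0. Since B_t ~ N(0, t), P(B_t ≥ 4.43) = 1 − Φ(4.43/√t) = 1 − Φ(4.43/√2.84) = 1 − Φ(2.6287). So
  P(M_{2.84} ≥ 4.43) = 2(1 − Φ(2.6287)) ≈ 0.0086.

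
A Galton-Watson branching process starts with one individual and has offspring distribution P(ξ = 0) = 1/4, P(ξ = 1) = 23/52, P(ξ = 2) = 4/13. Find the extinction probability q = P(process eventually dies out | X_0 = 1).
q = 13/16

The pgf is f(s) = 1/4 + 23/52·s + 4/13·s². The extinction probability q is the smallest fixed point of f in [0, 1]. Setting s = f(s):
  4/13·s² + (23/52 − 1)·s + 1/4 = 0
  4/13·s² − (1/4 + 4/13)·s + 1/4 = 0
which factors as (s − 1)·(4/13·s − 1/4) = 0, giving roots s = 1 and s = (1/4)/(4/13) = 13/16.
Mean offspring μ = 23/52 + 2·4/13 = 55/52 > 1 (supercritical), so q < 1. The extinction probability is the smaller root: q = (1/4)/(4/13) = 13/16.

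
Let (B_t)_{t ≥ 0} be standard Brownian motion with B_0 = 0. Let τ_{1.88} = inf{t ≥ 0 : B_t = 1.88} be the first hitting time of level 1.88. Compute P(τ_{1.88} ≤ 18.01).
P(τ_{1.88} ≤ 18.01) = 2(1 − Φ(1.88/√18.01)) = 2(1 − Φ(0.4430)) ≈ 0.6578

By the reflection principle for standard BM, P(τ_b ≤ t) = 2 · P(B_t ≥ b). Since B_t ~ N(0, t), P(B_t ≥ 1.88) = 1 − Φ(1.88/√t) = 1 − Φ(1.88/√18.01) = 1 − Φ(0.4430) ≈ 0.32888. Doubling: P(τ_{1.88} ≤ 18.01) ≈ 2 · 0.32888 = 0.65776 ≈ 0.6578.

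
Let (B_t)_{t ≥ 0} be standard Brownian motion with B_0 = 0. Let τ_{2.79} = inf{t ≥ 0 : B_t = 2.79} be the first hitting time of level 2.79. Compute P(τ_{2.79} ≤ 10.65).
P(τ_{2.79} ≤ 10.65) = 2(1 − Φ(2.79/√10.65)) = 2(1 − Φ(0.8549)) ≈ 0.3926

By the reflection principle for standard BM, P(τ_b ≤ t) = 2 · P(B_t ≥ b). Since B_t ~ N(0, t), P(B_t ≥ 2.79) = 1 − Φ(2.79/√t) = 1 − Φ(2.79/√10.65) = 1 − Φ(0.8549) ≈ 0.19630. Doubling: P(τ_{2.79} ≤ 10.65) ≈ 2 · 0.19630 = 0.39260 ≈ 0.3926.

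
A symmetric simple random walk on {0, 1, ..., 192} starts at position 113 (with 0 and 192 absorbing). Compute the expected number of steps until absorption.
E[τ | X_0 = 113] = 8927

Let v_k = E[τ | X_0 = k]. Boundary: v_0 = v_192 = 0. Recurrence: v_k = 1 + (v_{k-1} + v_{k+1})/2 for 1 ≤ k ≤ 191. The particular solution to v_k − (v_{k-1} + v_{k+1})/2 = 1 is v_k = −k^2. Adding homogeneous solution A + B k and matching boundaries gives v_k = k (192 − k). Substituting k = 113: v_113 = 113 · 79 = 8927.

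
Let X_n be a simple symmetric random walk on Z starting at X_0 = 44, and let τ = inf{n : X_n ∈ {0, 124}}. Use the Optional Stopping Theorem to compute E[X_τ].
E[X_τ] = 44

X_n is a martingale and τ is a bounded-mean stopping time (indeed τ is finite a.s. with bounded expectation since the walk is in a bounded region). By the OST, E[X_τ] = E[X_0] = 44. Equivalently: E[X_τ] = 124 · P(hit 124 first) + 0 · P(hit 0 first) = 124 · (44/124) = 44.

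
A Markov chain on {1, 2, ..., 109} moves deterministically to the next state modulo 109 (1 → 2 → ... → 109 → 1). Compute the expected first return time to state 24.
E[T_24 | X_0 = 24] = 109

The chain cycles deterministically, so starting at state 24 it returns in exactly 109 steps. Equivalently, the stationary distribution is uniform π_j = 1/109 for every state j, so by Kac's formula E[T_24] = 1/π_24 = 109.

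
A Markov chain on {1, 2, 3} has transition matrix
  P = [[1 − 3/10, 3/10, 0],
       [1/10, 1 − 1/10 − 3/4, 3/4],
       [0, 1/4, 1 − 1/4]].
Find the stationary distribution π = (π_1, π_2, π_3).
π = (1/13, 3/13, 9/13)

This is a birth-death chain on three states, which satisfies detailed balance: π_1 · P_{12} = π_2 · P_{21} and π_2 · P_{23} = π_3 · P_{32}.
From π_1 · 3/10 = π_2 · 1/10: π_2/π_1 = (3/10)/(1/10) = 3.
From π_2 · 3/4 = π_3 · 1/4: π_3/π_2 = (3/4)/(1/4) = 3.
Take π_1 proportional to 1; then unnormalized π = (1, 3, 9). Normalize by dividing by the sum 13:
  π = (1/13, 3/13, 9/13).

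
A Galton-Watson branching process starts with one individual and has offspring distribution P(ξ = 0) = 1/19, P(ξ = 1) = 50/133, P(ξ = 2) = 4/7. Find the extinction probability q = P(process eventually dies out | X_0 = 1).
q = 7/76

The pgf is f(s) = 1/19 + 50/133·s + 4/7·s². The extinction probability q is the smallest fixed point of f in [0, 1]. Setting s = f(s):
  4/7·s² + (50/133 − 1)·s + 1/19 = 0
  4/7·s² − (1/19 + 4/7)·s + 1/19 = 0
which factors as (s − 1)·(4/7·s − 1/19) = 0, giving roots s = 1 and s = (1/19)/(4/7) = 7/76.
Mean offspring μ = 50/133 + 2·4/7 = 202/133 > 1 (supercritical), so q < 1. The extinction probability is the smaller root: q = (1/19)/(4/7) = 7/76.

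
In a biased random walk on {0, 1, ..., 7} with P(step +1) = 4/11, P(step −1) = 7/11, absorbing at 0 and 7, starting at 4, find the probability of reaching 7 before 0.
P(hit 7 before 0) = (1 − (7/4)^4) / (1 − (7/4)^7) = 45760/269053

Let u_k denote P(reach 7 before 0 | start at k). Boundary: u_0 = 0, u_7 = 1. Recurrence: u_k = 4/11·u_{k+1} + 7/11·u_{k-1} for 1 ≤ k ≤ 6. Try u_k = A + B·r^k with r = q/p = (7/11)/(4/11) = 7/4. Substitution satisfies the recurrence; boundary conditions give:
  u_k = (1 − r^k) / (1 − r^N) = (1 − (7/4)^4) / (1 − (7/4)^7) = 45760/269053.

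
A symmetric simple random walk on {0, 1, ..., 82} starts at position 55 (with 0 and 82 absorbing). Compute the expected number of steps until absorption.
E[τ | X_0 = 55] = 1485

Let v_k = E[τ | X_0 = k]. Boundary: v_0 = v_82 = 0. Recurrence: v_k = 1 + (v_{k-1} + v_{k+1})/2 for 1 ≤ k ≤ 81. The particular solution to v_k − (v_{k-1} + v_{k+1})/2 = 1 is v_k = −k^2. Adding homogeneous solution A + B k and matching boundaries gives v_k = k (82 − k). Substituting k = 55: v_55 = 55 · 27 = 1485.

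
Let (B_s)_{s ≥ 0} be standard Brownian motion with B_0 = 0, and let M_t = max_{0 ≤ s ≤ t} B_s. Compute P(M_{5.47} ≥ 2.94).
P(M_{5.47} ≥ 2.94) = 2·P(B_{5.47} ≥ 2.94) = 2(1 − Φ(2.94/√5.47)) ≈ 0.2087

By the reflection principle for Brownian motion, P(M_t ≥ a) = 2 · P(B_t ≥ a) for a ≥ 0. Since B_t ~ N(0, t), P(B_t ≥ 2.94) = 1 − Φ(2.94/√t) = 1 − Φ(2.94/√5.47) = 1 − Φ(1.2571). So
  P(M_{5.47} ≥ 2.94) = 2(1 − Φ(1.2571)) ≈ 0.2087.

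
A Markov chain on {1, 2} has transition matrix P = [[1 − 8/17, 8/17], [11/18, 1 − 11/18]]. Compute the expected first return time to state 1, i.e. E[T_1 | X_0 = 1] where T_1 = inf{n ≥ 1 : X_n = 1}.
E[T_1 | X_0 = 1] = 1/π_1 = 331/187

For an irreducible recurrent Markov chain with stationary distribution π, E[T_i | X_0 = i] = 1/π_i (Kac's formula). Here π_1 = (11/18)/(8/17 + 11/18) = (11/18)/(331/306) = 187/331, so E[T_1 | X_0 = 1] = 1/π_1 = (8/17 + 11/18)/(11/18) = (331/306)/(11/18) = 331/187.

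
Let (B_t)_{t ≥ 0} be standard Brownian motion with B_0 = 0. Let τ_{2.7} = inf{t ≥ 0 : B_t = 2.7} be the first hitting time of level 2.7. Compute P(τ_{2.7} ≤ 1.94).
P(τ_{2.7} ≤ 1.94) = 2(1 − Φ(2.7/√1.94)) = 2(1 − Φ(1.9385)) ≈ 0.0526

By the reflection principle for standard BM, P(τ_b ≤ t) = 2 · P(B_t ≥ b). Since B_t ~ N(0, t), P(B_t ≥ 2.7) = 1 − Φ(2.7/√t) = 1 − Φ(2.7/√1.94) = 1 − Φ(1.9385) ≈ 0.02628. Doubling: P(τ_{2.7} ≤ 1.94) ≈ 2 · 0.02628 = 0.05256 ≈ 0.0526.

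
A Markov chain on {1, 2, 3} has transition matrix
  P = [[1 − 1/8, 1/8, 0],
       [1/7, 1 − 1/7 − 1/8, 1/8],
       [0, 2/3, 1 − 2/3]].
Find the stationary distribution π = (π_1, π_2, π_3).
π = (128/261, 112/261, 7/87)

This is a birth-death chain on three states, which satisfies detailed balance: π_1 · P_{12} = π_2 · P_{21} and π_2 · P_{23} = π_3 · P_{32}.
From π_1 · 1/8 = π_2 · 1/7: π_2/π_1 = (1/8)/(1/7) = 7/8.
From π_2 · 1/8 = π_3 · 2/3: π_3/π_2 = (1/8)/(2/3) = 3/16.
Take π_1 proportional to 1; then unnormalized π = (1, 7/8, 21/128). Normalize by dividing by the sum 261/128:
  π = (128/261, 112/261, 7/87).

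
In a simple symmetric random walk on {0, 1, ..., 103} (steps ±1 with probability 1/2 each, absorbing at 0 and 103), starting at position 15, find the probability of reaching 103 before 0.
P(hit 103 before 0) = 15/103

Let u_k = P(hit 103 before 0 | start at k). Then u_0 = 0, u_103 = 1, and u_k = u_{k-1}/2 + u_{k+1}/2 for 1 ≤ k ≤ 102. This harmonic recurrence is solved by u_k = k/103, giving u_15 = 15/103.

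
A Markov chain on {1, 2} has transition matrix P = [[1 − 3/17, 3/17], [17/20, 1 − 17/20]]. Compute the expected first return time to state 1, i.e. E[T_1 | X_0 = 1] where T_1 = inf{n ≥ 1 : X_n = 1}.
E[T_1 | X_0 = 1] = 1/π_1 = 349/289

For an irreducible recurrent Markov chain with stationary distribution π, E[T_i | X_0 = i] = 1/π_i (Kac's formula). Here π_1 = (17/20)/(3/17 + 17/20) = (17/20)/(349/340) = 289/349, so E[T_1 | X_0 = 1] = 1/π_1 = (3/17 + 17/20)/(17/20) = (349/340)/(17/20) = 349/289.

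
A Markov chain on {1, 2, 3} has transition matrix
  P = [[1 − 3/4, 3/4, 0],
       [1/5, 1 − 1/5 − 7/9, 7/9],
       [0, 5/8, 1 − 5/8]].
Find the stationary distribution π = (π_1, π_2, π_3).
π = (12/113, 45/113, 56/113)

This is a birth-death chain on three states, which satisfies detailed balance: π_1 · P_{12} = π_2 · P_{21} and π_2 · P_{23} = π_3 · P_{32}.
From π_1 · 3/4 = π_2 · 1/5: π_2/π_1 = (3/4)/(1/5) = 15/4.
From π_2 · 7/9 = π_3 · 5/8: π_3/π_2 = (7/9)/(5/8) = 56/45.
Take π_1 proportional to 1; then unnormalized π = (1, 15/4, 14/3). Normalize by dividing by the sum 113/12:
  π = (12/113, 45/113, 56/113).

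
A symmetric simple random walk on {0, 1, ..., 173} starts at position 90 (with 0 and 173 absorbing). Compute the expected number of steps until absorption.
E[τ | X_0 = 90] = 7470

Let v_k = E[τ | X_0 = k]. Boundary: v_0 = v_173 = 0. Recurrence: v_k = 1 + (v_{k-1} + v_{k+1})/2 for 1 ≤ k ≤ 172. The particular solution to v_k − (v_{k-1} + v_{k+1})/2 = 1 is v_k = −k^2. Adding homogeneous solution A + B k and matching boundaries gives v_k = k (173 − k). Substituting k = 90: v_90 = 90 · 83 = 7470.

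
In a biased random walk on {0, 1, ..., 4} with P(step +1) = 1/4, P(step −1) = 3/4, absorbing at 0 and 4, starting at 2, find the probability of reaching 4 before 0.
P(hit 4 before 0) = (1 − (3)^2) / (1 − (3)^4) = 1/10

Let u_k denote P(reach 4 before 0 | start at k). Boundary: u_0 = 0, u_4 = 1. Recurrence: u_k = 1/4·u_{k+1} + 3/4·u_{k-1} for 1 ≤ k ≤ 3. Try u_k = A + B·r^k with r = q/p = (3/4)/(1/4) = 3. Substitution satisfies the recurrence; boundary conditions give:
  u_k = (1 − r^k) / (1 − r^N) = (1 − (3)^2) / (1 − (3)^4) = 1/10.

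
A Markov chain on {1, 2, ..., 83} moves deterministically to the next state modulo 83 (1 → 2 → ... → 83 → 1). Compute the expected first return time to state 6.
E[T_6 | X_0 = 6] = 83

The chain cycles deterministically, so starting at state 6 it returns in exactly 83 steps. Equivalently, the stationary distribution is uniform π_j = 1/83 for every state j, so by Kac's formula E[T_6] = 1/π_6 = 83.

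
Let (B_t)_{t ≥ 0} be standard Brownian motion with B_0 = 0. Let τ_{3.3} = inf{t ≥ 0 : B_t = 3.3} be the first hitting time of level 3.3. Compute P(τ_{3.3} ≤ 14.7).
P(τ_{3.3} ≤ 14.7) = 2(1 − Φ(3.3/√14.7)) = 2(1 − Φ(0.8607)) ≈ 0.3894

By the reflection principle for standard BM, P(τ_b ≤ t) = 2 · P(B_t ≥ b). Since B_t ~ N(0, t), P(B_t ≥ 3.3) = 1 − Φ(3.3/√t) = 1 − Φ(3.3/√14.7) = 1 − Φ(0.8607) ≈ 0.19470. Doubling: P(τ_{3.3} ≤ 14.7) ≈ 2 · 0.19470 = 0.38940 ≈ 0.3894.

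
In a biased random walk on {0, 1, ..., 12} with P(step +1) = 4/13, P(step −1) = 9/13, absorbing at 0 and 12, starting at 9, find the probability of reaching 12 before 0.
P(hit 12 before 0) = (1 − (9/4)^9) / (1 − (9/4)^12) = 37260352/424680841

Let u_k denote P(reach 12 before 0 | start at k). Boundary: u_0 = 0, u_12 = 1. Recurrence: u_k = 4/13·u_{k+1} + 9/13·u_{k-1} for 1 ≤ k ≤ 11. Try u_k = A + B·r^k with r = q/p = (9/13)/(4/13) = 9/4. Substitution satisfies the recurrence; boundary conditions give:
  u_k = (1 − r^k) / (1 − r^N) = (1 − (9/4)^9) / (1 − (9/4)^12) = 37260352/424680841.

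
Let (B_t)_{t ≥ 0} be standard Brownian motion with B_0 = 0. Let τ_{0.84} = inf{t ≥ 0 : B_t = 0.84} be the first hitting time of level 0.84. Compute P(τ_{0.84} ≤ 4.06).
P(τ_{0.84} ≤ 4.06) = 2(1 − Φ(0.84/√4.06)) = 2(1 − Φ(0.4169)) ≈ 0.6768

By the reflection principle for standard BM, P(τ_b ≤ t) = 2 · P(B_t ≥ b). Since B_t ~ N(0, t), P(B_t ≥ 0.84) = 1 − Φ(0.84/√t) = 1 − Φ(0.84/√4.06) = 1 − Φ(0.4169) ≈ 0.33838. Doubling: P(τ_{0.84} ≤ 4.06) ≈ 2 · 0.33838 = 0.67676 ≈ 0.6768.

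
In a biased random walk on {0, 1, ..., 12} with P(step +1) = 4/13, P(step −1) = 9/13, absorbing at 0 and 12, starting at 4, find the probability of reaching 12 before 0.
P(hit 12 before 0) = (1 − (9/4)^4) / (1 − (9/4)^12) = 65536/44791873

Let u_k denote P(reach 12 before 0 | start at k). Boundary: u_0 = 0, u_12 = 1. Recurrence: u_k = 4/13·u_{k+1} + 9/13·u_{k-1} for 1 ≤ k ≤ 11. Try u_k = A + B·r^k with r = q/p = (9/13)/(4/13) = 9/4. Substitution satisfies the recurrence; boundary conditions give:
  u_k = (1 − r^k) / (1 − r^N) = (1 − (9/4)^4) / (1 − (9/4)^12) = 65536/44791873.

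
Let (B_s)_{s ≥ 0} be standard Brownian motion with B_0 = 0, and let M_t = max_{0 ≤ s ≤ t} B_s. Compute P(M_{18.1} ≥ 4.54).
P(M_{18.1} ≥ 4.54) = 2·P(B_{18.1} ≥ 4.54) = 2(1 − Φ(4.54/√18.1)) ≈ 0.2859

By the reflection principle for Brownian motion, P(M_t ≥ a) = 2 · P(B_t ≥ a) for a ≥ 0. Since B_t ~ N(0, t), P(B_t ≥ 4.54) = 1 − Φ(4.54/√t) = 1 − Φ(4.54/√18.1) = 1 − Φ(1.0671). So
  P(M_{18.1} ≥ 4.54) = 2(1 − Φ(1.0671)) ≈ 0.2859.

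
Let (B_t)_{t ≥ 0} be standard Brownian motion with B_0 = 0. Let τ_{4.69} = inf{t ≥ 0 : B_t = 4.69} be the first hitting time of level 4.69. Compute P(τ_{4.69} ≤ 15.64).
P(τ_{4.69} ≤ 15.64) = 2(1 − Φ(4.69/√15.64)) = 2(1 − Φ(1.1859)) ≈ 0.2357

By the reflection principle for standard BM, P(τ_b ≤ t) = 2 · P(B_t ≥ b). Since B_t ~ N(0, t), P(B_t ≥ 4.69) = 1 − Φ(4.69/√t) = 1 − Φ(4.69/√15.64) = 1 − Φ(1.1859) ≈ 0.11783. Doubling: P(τ_{4.69} ≤ 15.64) ≈ 2 · 0.11783 = 0.23566 ≈ 0.2357.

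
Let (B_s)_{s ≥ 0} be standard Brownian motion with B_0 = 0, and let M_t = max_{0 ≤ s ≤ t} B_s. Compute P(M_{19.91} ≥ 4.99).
P(M_{19.91} ≥ 4.99) = 2·P(B_{19.91} ≥ 4.99) = 2(1 − Φ(4.99/√19.91)) ≈ 0.2634

By the reflection principle for Brownian motion, P(M_t ≥ a) = 2 · P(B_t ≥ a) for a ≥ 0. Since B_t ~ N(0, t), P(B_t ≥ 4.99) = 1 − Φ(4.99/√t) = 1 − Φ(4.99/√19.91) = 1 − Φ(1.1183). So
  P(M_{19.91} ≥ 4.99) = 2(1 − Φ(1.1183)) ≈ 0.2634.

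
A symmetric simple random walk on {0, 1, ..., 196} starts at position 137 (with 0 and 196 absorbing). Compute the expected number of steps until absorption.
E[τ | X_0 = 137] = 8083

Let v_k = E[τ | X_0 = k]. Boundary: v_0 = v_196 = 0. Recurrence: v_k = 1 + (v_{k-1} + v_{k+1})/2 for 1 ≤ k ≤ 195. The particular solution to v_k − (v_{k-1} + v_{k+1})/2 = 1 is v_k = −k^2. Adding homogeneous solution A + B k and matching boundaries gives v_k = k (196 − k). Substituting k = 137: v_137 = 137 · 59 = 8083.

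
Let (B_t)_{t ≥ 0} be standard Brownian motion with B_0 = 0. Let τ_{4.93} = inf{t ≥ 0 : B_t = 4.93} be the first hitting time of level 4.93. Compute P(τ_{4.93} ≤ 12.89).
P(τ_{4.93} ≤ 12.89) = 2(1 − Φ(4.93/√12.89)) = 2(1 − Φ(1.3732)) ≈ 0.1697

By the reflection principle for standard BM, P(τ_b ≤ t) = 2 · P(B_t ≥ b). Since B_t ~ N(0, t), P(B_t ≥ 4.93) = 1 − Φ(4.93/√t) = 1 − Φ(4.93/√12.89) = 1 − Φ(1.3732) ≈ 0.08485. Doubling: P(τ_{4.93} ≤ 12.89) ≈ 2 · 0.08485 = 0.16970 ≈ 0.1697.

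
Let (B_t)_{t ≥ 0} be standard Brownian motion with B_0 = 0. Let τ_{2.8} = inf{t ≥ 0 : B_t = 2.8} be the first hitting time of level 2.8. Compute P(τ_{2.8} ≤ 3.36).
P(τ_{2.8} ≤ 3.36) = 2(1 − Φ(2.8/√3.36)) = 2(1 − Φ(1.5275)) ≈ 0.1266

By the reflection principle for standard BM, P(τ_b ≤ t) = 2 · P(B_t ≥ b). Since B_t ~ N(0, t), P(B_t ≥ 2.8) = 1 − Φ(2.8/√t) = 1 − Φ(2.8/√3.36) = 1 − Φ(1.5275) ≈ 0.06332. Doubling: P(τ_{2.8} ≤ 3.36) ≈ 2 · 0.06332 = 0.12664 ≈ 0.1266.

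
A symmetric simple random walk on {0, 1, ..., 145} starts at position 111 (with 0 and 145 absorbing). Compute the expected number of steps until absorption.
E[τ | X_0 = 111] = 3774

Let v_k = E[τ | X_0 = k]. Boundary: v_0 = v_145 = 0. Recurrence: v_k = 1 + (v_{k-1} + v_{k+1})/2 for 1 ≤ k ≤ 144. The particular solution to v_k − (v_{k-1} + v_{k+1})/2 = 1 is v_k = −k^2. Adding homogeneous solution A + B k and matching boundaries gives v_k = k (145 − k). Substituting k = 111: v_111 = 111 · 34 = 3774.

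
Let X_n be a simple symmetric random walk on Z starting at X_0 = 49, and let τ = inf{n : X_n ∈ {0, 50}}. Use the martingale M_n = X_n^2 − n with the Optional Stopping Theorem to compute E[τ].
E[τ] = 49

M_n = X_n^2 − n is a martingale (since E[X_{n+1}^2 | F_n] = X_n^2 + 1). By OST (τ has finite mean in a bounded region), E[M_τ] = E[M_0] = X_0^2 − 0 = 49^2 = 2401. Also E[M_τ] = E[X_τ^2] − E[τ]. The walk exits at 0 or 50, with P(hit 50 first) = 49/50, so E[X_τ^2] = 50^2 · 49/50 + 0 = 2450. Thus E[τ] = E[X_τ^2] − E[M_τ] = 2450 − 2401 = 49 = 49(50 − 49) = 49.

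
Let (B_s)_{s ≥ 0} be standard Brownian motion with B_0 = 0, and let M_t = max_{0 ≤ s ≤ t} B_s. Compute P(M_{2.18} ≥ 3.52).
P(M_{2.18} ≥ 3.52) = 2·P(B_{2.18} ≥ 3.52) = 2(1 − Φ(3.52/√2.18)) ≈ 0.0171

By the reflection principle for Brownian motion, P(M_t ≥ a) = 2 · P(B_t ≥ a) for a ≥ 0. Since B_t ~ N(0, t), P(B_t ≥ 3.52) = 1 − Φ(3.52/√t) = 1 − Φ(3.52/√2.18) = 1 − Φ(2.3840). So
  P(M_{2.18} ≥ 3.52) = 2(1 − Φ(2.3840)) ≈ 0.0171.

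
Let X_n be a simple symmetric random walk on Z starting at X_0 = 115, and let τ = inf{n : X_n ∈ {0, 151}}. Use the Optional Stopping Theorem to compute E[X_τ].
E[X_τ] = 115

X_n is a martingale and τ is a bounded-mean stopping time (indeed τ is finite a.s. with bounded expectation since the walk is in a bounded region). By the OST, E[X_τ] = E[X_0] = 115. Equivalently: E[X_τ] = 151 · P(hit 151 first) + 0 · P(hit 0 first) = 151 · (115/151) = 115.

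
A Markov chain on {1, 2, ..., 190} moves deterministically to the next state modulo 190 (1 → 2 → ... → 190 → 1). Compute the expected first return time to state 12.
E[T_12 | X_0 = 12] = 190

The chain cycles deterministically, so starting at state 12 it returns in exactly 190 steps. Equivalently, the stationary distribution is uniform π_j = 1/190 for every state j, so by Kac's formula E[T_12] = 1/π_12 = 190.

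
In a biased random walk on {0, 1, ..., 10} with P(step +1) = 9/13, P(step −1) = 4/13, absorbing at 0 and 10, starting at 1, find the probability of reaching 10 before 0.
P(hit 10 before 0) = (1 − (4/9)^1) / (1 − (4/9)^10) = 387420489/697147165

Let u_k denote P(reach 10 before 0 | start at k). Boundary: u_0 = 0, u_10 = 1. Recurrence: u_k = 9/13·u_{k+1} + 4/13·u_{k-1} for 1 ≤ k ≤ 9. Try u_k = A + B·r^k with r = q/p = (4/13)/(9/13) = 4/9. Substitution satisfies the recurrence; boundary conditions give:
  u_k = (1 − r^k) / (1 − r^N) = (1 − (4/9)^1) / (1 − (4/9)^10) = 387420489/697147165.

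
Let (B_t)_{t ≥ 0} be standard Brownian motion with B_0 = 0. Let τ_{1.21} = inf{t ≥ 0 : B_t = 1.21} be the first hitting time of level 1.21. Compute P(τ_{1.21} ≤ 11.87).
P(τ_{1.21} ≤ 11.87) = 2(1 − Φ(1.21/√11.87)) = 2(1 − Φ(0.3512)) ≈ 0.7254

By the reflection principle for standard BM, P(τ_b ≤ t) = 2 · P(B_t ≥ b). Since B_t ~ N(0, t), P(B_t ≥ 1.21) = 1 − Φ(1.21/√t) = 1 − Φ(1.21/√11.87) = 1 − Φ(0.3512) ≈ 0.36272. Doubling: P(τ_{1.21} ≤ 11.87) ≈ 2 · 0.36272 = 0.72544 ≈ 0.7254.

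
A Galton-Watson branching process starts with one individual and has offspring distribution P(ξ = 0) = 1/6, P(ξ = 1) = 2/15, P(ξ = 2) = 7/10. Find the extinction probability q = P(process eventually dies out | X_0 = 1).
q = 5/21

The pgf is f(s) = 1/6 + 2/15·s + 7/10·s². The extinction probability q is the smallest fixed point of f in [0, 1]. Setting s = f(s):
  7/10·s² + (2/15 − 1)·s + 1/6 = 0
  7/10·s² − (1/6 + 7/10)·s + 1/6 = 0
which factors as (s − 1)·(7/10·s − 1/6) = 0, giving roots s = 1 and s = (1/6)/(7/10) = 5/21.
Mean offspring μ = 2/15 + 2·7/10 = 23/15 > 1 (supercritical), so q < 1. The extinction probability is the smaller root: q = (1/6)/(7/10) = 5/21.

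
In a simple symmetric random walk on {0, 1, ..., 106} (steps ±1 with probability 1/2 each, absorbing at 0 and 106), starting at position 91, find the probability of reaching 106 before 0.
P(hit 106 before 0) = 91/106

Let u_k = P(hit 106 before 0 | start at k). Then u_0 = 0, u_106 = 1, and u_k = u_{k-1}/2 + u_{k+1}/2 for 1 ≤ k ≤ 105. This harmonic recurrence is solved by u_k = k/106, giving u_91 = 91/106.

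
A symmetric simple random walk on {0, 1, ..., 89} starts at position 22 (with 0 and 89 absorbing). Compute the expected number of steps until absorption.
E[τ | X_0 = 22] = 1474

Let v_k = E[τ | X_0 = k]. Boundary: v_0 = v_89 = 0. Recurrence: v_k = 1 + (v_{k-1} + v_{k+1})/2 for 1 ≤ k ≤ 88. The particular solution to v_k − (v_{k-1} + v_{k+1})/2 = 1 is v_k = −k^2. Adding homogeneous solution A + B k and matching boundaries gives v_k = k (89 − k). Substituting k = 22: v_22 = 22 · 67 = 1474.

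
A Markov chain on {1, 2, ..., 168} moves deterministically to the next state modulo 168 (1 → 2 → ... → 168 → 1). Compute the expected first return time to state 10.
E[T_10 | X_0 = 10] = 168

The chain cycles deterministically, so starting at state 10 it returns in exactly 168 steps. Equivalently, the stationary distribution is uniform π_j = 1/168 for every state j, so by Kac's formula E[T_10] = 1/π_10 = 168.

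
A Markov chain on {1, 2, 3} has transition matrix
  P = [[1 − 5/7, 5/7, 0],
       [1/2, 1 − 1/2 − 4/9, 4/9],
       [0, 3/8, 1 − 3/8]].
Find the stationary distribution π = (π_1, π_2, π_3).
π = (189/779, 270/779, 320/779)

This is a birth-death chain on three states, which satisfies detailed balance: π_1 · P_{12} = π_2 · P_{21} and π_2 · P_{23} = π_3 · P_{32}.
From π_1 · 5/7 = π_2 · 1/2: π_2/π_1 = (5/7)/(1/2) = 10/7.
From π_2 · 4/9 = π_3 · 3/8: π_3/π_2 = (4/9)/(3/8) = 32/27.
Take π_1 proportional to 1; then unnormalized π = (1, 10/7, 320/189). Normalize by dividing by the sum 779/189:
  π = (189/779, 270/779, 320/779).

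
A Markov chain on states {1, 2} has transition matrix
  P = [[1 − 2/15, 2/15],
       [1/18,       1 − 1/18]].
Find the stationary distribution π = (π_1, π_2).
π_1 = 5/17, π_2 = 12/17

Solve πP = π with π_1 + π_2 = 1. From πP = π: π_1 · (1 − 2/15) + π_2 · 1/18 = π_1 ⇒ π_2 · 1/18 = π_1 · 2/15 ⇒ π_2/π_1 = (2/15)/(1/18) = 12/5. Together with π_1 + π_2 = 1:
  π_1 = (1/18)/(2/15 + 1/18) = (1/18)/(17/90) = 5/17,
  π_2 = (2/15)/(2/15 + 1/18) = (2/15)/(17/90) = 12/17.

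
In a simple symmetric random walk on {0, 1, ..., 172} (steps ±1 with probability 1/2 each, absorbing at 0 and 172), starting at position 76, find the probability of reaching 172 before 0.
P(hit 172 before 0) = 76/172 = 19/43

Let u_k = P(hit 172 before 0 | start at k). Then u_0 = 0, u_172 = 1, and u_k = u_{k-1}/2 + u_{k+1}/2 for 1 ≤ k ≤ 171. This harmonic recurrence is solved by u_k = k/172, giving u_76 = 76/172 = 19/43.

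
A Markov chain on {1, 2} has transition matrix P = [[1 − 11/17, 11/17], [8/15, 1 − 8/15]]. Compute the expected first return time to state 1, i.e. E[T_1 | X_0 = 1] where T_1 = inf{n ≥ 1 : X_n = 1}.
E[T_1 | X_0 = 1] = 1/π_1 = 301/136

For an irreducible recurrent Markov chain with stationary distribution π, E[T_i | X_0 = i] = 1/π_i (Kac's formula). Here π_1 = (8/15)/(11/17 + 8/15) = (8/15)/(301/255) = 136/301, so E[T_1 | X_0 = 1] = 1/π_1 = (11/17 + 8/15)/(8/15) = (301/255)/(8/15) = 301/136.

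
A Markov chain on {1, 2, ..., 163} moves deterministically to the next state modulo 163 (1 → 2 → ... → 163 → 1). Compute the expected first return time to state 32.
E[T_32 | X_0 = 32] = 163

The chain cycles deterministically, so starting at state 32 it returns in exactly 163 steps. Equivalently, the stationary distribution is uniform π_j = 1/163 for every state j, so by Kac's formula E[T_32] = 1/π_32 = 163.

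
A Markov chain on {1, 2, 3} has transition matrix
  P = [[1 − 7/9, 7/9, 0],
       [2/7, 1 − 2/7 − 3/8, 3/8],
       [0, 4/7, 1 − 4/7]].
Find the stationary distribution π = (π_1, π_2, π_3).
π = (576/3173, 1568/3173, 1029/3173)

This is a birth-death chain on three states, which satisfies detailed balance: π_1 · P_{12} = π_2 · P_{21} and π_2 · P_{23} = π_3 · P_{32}.
From π_1 · 7/9 = π_2 · 2/7: π_2/π_1 = (7/9)/(2/7) = 49/18.
From π_2 · 3/8 = π_3 · 4/7: π_3/π_2 = (3/8)/(4/7) = 21/32.
Take π_1 proportional to 1; then unnormalized π = (1, 49/18, 343/192). Normalize by dividing by the sum 3173/576:
  π = (576/3173, 1568/3173, 1029/3173).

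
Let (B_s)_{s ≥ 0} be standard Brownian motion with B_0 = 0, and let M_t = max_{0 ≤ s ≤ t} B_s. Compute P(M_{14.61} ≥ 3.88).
P(M_{14.61} ≥ 3.88) = 2·P(B_{14.61} ≥ 3.88) = 2(1 − Φ(3.88/√14.61)) ≈ 0.3101

By the reflection principle for Brownian motion, P(M_t ≥ a) = 2 · P(B_t ≥ a) for a ≥ 0. Since B_t ~ N(0, t), P(B_t ≥ 3.88) = 1 − Φ(3.88/√t) = 1 − Φ(3.88/√14.61) = 1 − Φ(1.0151). So
  P(M_{14.61} ≥ 3.88) = 2(1 − Φ(1.0151)) ≈ 0.3101.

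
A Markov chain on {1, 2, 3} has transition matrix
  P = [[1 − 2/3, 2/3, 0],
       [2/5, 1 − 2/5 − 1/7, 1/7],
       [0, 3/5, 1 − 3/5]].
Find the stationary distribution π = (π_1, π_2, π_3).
π = (63/193, 105/193, 25/193)

This is a birth-death chain on three states, which satisfies detailed balance: π_1 · P_{12} = π_2 · P_{21} and π_2 · P_{23} = π_3 · P_{32}.
From π_1 · 2/3 = π_2 · 2/5: π_2/π_1 = (2/3)/(2/5) = 5/3.
From π_2 · 1/7 = π_3 · 3/5: π_3/π_2 = (1/7)/(3/5) = 5/21.
Take π_1 proportional to 1; then unnormalized π = (1, 5/3, 25/63). Normalize by dividing by the sum 193/63:
  π = (63/193, 105/193, 25/193).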